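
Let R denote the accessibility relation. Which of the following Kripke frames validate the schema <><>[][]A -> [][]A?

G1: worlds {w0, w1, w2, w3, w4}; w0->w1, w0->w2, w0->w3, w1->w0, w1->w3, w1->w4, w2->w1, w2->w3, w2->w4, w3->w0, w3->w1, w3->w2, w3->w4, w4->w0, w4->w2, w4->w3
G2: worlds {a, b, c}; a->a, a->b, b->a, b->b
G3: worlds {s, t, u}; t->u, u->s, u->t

Frame correspondent (Sahlqvist): forall x forall y forall z ((x R^2 y & x R^2 z) -> exists w (y R^2 w & z = w)) — i.e. a generalized confluence (Geach) condition.
G1: ✓.
G2: ✓.
G3: fails — tR²s, tR²s but no w with sR²w and s=w.
Valid on: G1, G2.

G1, G2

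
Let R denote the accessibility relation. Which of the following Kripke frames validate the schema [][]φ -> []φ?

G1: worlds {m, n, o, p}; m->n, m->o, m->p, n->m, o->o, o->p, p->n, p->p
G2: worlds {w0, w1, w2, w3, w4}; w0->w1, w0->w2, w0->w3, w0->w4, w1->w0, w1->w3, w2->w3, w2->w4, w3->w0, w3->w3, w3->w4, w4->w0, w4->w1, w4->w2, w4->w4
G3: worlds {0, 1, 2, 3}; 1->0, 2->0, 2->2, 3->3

G2

Frame correspondent (Sahlqvist): forall x forall y (Rxy -> exists z (Rxz & Rzy)) — i.e. density.
G1: fails — Rnm but no z with Rnz and Rzm.
G2: condition met.
G3: fails — R10 but no z with R1z and Rz0.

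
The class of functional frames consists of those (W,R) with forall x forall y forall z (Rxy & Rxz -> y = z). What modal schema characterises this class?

◇r → □r

This is partial functionality; the standard corresponding axiom is CD: ◇r → □r.
Suppose ◇r→□r is valid. Take Rxy, Rxz and set V(r)={y}. Then ◇r at x, so □r at x, so r at z, i.e. z=y.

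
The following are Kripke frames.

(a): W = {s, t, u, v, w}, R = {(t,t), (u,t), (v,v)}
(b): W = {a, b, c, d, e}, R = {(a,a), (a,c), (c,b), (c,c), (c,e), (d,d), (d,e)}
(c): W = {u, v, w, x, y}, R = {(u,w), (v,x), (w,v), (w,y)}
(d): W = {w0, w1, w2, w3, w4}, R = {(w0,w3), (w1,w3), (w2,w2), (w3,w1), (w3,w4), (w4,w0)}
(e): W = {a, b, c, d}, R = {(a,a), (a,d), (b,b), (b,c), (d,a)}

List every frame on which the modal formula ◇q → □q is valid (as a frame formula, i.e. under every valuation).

(a)

This is the axiom for partial functionality; its first-order frame correspondent is ∀x ∀y ∀z (Rxy ∧ Rxz → y = z).
(a): ✓.
(b): fails — a sees both a and c.
(c): fails — w sees both v and y.
(d): fails — w3 sees both w1 and w4.
(e): fails — a sees both a and d.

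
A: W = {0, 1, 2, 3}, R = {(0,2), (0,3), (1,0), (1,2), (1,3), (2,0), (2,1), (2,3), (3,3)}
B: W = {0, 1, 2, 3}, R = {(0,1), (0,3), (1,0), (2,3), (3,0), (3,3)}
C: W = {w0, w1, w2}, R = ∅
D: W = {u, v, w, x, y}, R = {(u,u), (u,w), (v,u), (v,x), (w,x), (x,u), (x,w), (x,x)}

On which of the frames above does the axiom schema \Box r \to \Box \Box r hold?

C

This is the axiom for transitivity; its first-order frame correspondent is \forall x \forall y \forall z (Rxy \wedge Ryz \to Rxz).
A: fails — R02 and R20 but not R00.
B: fails — R10 and R01 but not R11.
C: holds.
D: fails — Ruw and Rwx but not Rux.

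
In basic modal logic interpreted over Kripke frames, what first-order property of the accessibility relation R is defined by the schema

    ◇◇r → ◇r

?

Equivalently (dual form): □r → □□r.
Suppose □r→□□r is valid. Take Rxy, Ryz and set V(r)={w : Rxw}. Then □r at x, so □□r at x, so □r at y, so r at z, i.e. Rxz.
The converse is a direct semantic check.
Frame condition: ∀x ∀y ∀z (Rxy ∧ Ryz → Rxz).

transitivity: ∀x ∀y ∀z (Rxy ∧ Ryz → Rxz)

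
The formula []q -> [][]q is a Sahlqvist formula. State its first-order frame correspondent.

transitivity: forall x forall y forall z (Rxy & Ryz -> Rxz)

Suppose □q→□□q is valid. Take Rxy, Ryz and set V(q)={w : Rxw}. Then □q at x, so □□q at x, so □q at y, so q at z, i.e. Rxz.
Conversely, on a frame with transitivity the schema holds at every world under every valuation.
So the correspondent is transitivity.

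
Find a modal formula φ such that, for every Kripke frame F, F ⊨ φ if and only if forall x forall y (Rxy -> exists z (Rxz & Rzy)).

The condition is density. The C4 schema □□p → □p defines it.
Suppose □□p→□p is valid. Take Rxy and set V(p)={w : xR²w}. Then □□p at x, so □p at x, so p at y, i.e. ∃z(Rxz∧Rzy).

□□p → □p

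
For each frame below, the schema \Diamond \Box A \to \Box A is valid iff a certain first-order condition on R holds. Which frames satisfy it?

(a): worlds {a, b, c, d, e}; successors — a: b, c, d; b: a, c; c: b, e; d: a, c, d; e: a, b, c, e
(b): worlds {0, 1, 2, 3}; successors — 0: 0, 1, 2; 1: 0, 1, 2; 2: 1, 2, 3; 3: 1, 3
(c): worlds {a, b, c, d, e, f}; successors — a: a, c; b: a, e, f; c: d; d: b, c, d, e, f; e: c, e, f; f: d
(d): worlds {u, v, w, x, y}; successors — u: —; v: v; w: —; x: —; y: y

(d)

The schema corresponds to the Euclidean property: \forall x \forall y \forall z (Rxy \wedge Rxz \to Ryz).
(a): fails — Rab and Rab but not Rbb.
(b): fails — R02 and R00 but not R20.
(c): fails — Rac and Raa but not Rca.
(d): satisfies the condition.
Valid on: (d).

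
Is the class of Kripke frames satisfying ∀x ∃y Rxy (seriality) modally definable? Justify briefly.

Definable; □q → ◇q defines it

Yes: it is seriality, defined by the D schema □q → ◇q.
Suppose □q→◇q is valid. At any x set V(q)=W. Then □q at x, so ◇q at x, so x has a successor.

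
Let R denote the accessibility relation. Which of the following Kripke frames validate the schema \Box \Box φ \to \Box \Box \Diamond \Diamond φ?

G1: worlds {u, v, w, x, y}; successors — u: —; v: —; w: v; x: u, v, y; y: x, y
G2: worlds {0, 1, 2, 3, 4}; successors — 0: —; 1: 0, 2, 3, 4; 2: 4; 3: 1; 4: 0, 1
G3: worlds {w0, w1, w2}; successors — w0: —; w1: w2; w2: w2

Frame correspondent (Sahlqvist): \forall x \forall z (x R^2 z \to \exists w (x R^2 w \wedge z R^2 w)) — i.e. a generalized confluence (Geach) condition.
G1: fails — yR²u but no t with yR²t and uR²t.
G2: fails — 1R²0 but no w with 1R²w and 0R²w.
G3: satisfies the condition.

G3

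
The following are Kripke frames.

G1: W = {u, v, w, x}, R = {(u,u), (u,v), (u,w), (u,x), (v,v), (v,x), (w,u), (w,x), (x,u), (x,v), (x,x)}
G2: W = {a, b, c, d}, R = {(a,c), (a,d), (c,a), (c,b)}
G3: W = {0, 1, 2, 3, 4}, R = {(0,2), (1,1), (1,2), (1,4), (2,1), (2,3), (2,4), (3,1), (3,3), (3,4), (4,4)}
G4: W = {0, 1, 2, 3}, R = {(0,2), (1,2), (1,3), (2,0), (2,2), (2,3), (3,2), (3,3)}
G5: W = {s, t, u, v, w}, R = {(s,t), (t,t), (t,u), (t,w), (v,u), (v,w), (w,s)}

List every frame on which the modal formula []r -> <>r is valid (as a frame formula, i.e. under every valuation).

G1, G3, G4

This is the axiom for seriality; its first-order frame correspondent is forall x exists y Rxy.
G1: condition met.
G2: fails — world b has no successor.
G3: condition met.
G4: condition met.
G5: fails — world u has no successor.
Valid on: G1, G3, G4.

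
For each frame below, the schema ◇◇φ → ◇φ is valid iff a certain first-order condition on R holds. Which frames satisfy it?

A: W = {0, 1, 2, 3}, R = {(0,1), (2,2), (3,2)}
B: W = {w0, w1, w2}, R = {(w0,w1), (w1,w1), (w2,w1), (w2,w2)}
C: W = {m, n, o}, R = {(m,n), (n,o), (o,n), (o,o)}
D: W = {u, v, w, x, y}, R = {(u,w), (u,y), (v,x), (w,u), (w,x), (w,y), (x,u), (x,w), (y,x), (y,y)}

A, B

This is the axiom for transitivity; its first-order frame correspondent is ∀x ∀y ∀z (Rxy ∧ Ryz → Rxz).
A: ✓.
B: ✓.
C: fails — Rno and Ron but not Rnn.
D: fails — Rxw and Rwx but not Rxx.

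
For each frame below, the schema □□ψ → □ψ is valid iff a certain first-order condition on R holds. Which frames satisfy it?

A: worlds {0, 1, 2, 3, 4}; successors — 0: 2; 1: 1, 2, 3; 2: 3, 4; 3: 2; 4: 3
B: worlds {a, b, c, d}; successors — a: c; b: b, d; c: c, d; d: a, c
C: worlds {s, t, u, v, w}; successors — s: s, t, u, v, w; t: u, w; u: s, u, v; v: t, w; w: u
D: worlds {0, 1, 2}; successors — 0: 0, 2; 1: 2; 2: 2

Frame correspondent (Sahlqvist): ∀x ∀y (Rxy → ∃z (Rxz ∧ Rzy)) — i.e. density.
A: fails — R32 but no z with R3z and Rz2.
B: fails — Rda but no z with Rdz and Rza.
C: fails — Rvt but no z with Rvz and Rzt.
D: satisfies the condition.
Valid on: D.

D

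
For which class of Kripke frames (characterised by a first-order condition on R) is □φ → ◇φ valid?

Suppose □φ→◇φ is valid. At any x set V(φ)=W. Then □φ at x, so ◇φ at x, so x has a successor.

seriality: ∀x ∃y Rxy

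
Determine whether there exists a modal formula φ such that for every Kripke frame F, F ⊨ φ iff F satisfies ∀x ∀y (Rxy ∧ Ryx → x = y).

If a class were modally definable it would be closed under surjective bounded morphisms (Goldblatt–Thomason).
The 6-cycle (worlds 0,1,2,3,4,5 with 0→1→2→3→4→5→0) is antisymmetric. Sending even-indexed worlds to • and odd-indexed worlds to ∘ is a surjective bounded morphism onto the two-world frame with •↔∘, which is not antisymmetric.
So the class is not modally definable.

Not modally definable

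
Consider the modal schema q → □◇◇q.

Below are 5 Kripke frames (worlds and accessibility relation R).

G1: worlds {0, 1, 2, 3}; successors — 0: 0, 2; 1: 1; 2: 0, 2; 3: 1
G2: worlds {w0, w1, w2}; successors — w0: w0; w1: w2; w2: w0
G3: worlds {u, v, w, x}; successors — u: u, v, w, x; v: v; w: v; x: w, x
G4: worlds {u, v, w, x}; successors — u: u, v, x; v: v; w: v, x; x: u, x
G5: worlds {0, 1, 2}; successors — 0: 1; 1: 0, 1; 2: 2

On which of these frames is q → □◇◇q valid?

This is the axiom for a generalized confluence (Geach) condition; its first-order frame correspondent is ∀x ∀z (xRz → ∃w (x = w ∧ zR²w)).
G1: fails — 3R1 but no w with 3=w and 1R²w.
G2: fails — w1Rw2 but no w with w1=w and w2R²w.
G3: fails — uRv but no t with u=t and vR²t.
G4: fails — uRv but no t with u=t and vR²t.
G5: holds.

G5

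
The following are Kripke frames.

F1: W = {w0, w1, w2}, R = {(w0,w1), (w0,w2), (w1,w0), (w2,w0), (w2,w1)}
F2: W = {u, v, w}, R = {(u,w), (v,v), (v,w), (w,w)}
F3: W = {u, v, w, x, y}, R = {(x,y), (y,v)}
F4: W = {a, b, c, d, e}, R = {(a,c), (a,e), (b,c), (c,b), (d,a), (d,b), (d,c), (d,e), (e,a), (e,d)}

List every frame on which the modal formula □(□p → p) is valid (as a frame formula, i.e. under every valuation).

F2

This is the axiom for shift-reflexivity; its first-order frame correspondent is ∀x ∀y (Rxy → Ryy).
F1: fails — Rw1w0 but not Rw0w0.
F2: holds.
F3: fails — Rxy but not Ryy.
F4: fails — Rbc but not Rcc.
Valid on: F2.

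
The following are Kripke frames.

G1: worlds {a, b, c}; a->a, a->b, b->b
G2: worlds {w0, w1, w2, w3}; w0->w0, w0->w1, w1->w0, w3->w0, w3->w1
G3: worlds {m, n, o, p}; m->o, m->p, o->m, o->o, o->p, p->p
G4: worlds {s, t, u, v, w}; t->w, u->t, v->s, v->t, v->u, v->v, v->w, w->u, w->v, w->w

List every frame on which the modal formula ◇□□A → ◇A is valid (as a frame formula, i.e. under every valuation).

This is the axiom for a generalized confluence (Geach) condition; its first-order frame correspondent is ∀x ∀y (xRy → ∃w (yR²w ∧ xRw)).
G1: condition met.
G2: condition met.
G3: condition met.
G4: fails — uRt but no w* with tR²w* and uRw*.
Valid on: G1, G2, G3.

G1, G2, G3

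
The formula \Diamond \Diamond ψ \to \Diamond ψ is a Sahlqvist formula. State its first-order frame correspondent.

transitivity

Replacing ψ by ¬ψ and contraposing gives the equivalent schema □ψ → □□ψ.
Suppose □ψ→□□ψ is valid. Take Rxy, Ryz and set V(ψ)={w : Rxw}. Then □ψ at x, so □□ψ at x, so □ψ at y, so ψ at z, i.e. Rxz.
Conversely, any frame satisfying \forall x \forall y \forall z (Rxy \wedge Ryz \to Rxz) validates the schema.
So the correspondent is transitivity.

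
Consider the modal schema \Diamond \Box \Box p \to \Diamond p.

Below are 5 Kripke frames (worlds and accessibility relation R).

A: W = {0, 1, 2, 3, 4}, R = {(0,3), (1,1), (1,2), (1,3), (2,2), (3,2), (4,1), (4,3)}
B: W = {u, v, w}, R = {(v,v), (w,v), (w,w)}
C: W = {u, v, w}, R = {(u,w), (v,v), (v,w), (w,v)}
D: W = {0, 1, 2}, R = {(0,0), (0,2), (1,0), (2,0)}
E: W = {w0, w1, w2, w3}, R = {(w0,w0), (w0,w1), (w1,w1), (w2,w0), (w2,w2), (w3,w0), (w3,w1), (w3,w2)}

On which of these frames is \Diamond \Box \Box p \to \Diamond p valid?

This is the axiom for a generalized confluence (Geach) condition; its first-order frame correspondent is \forall x \forall y (xRy \to \exists w (y R^2 w \wedge xRw)).
A: fails — 0R3 but no w with 3R²w and 0Rw.
B: condition met.
C: condition met.
D: condition met.
E: condition met.
Valid on: B, C, D, E.

B, C, D, E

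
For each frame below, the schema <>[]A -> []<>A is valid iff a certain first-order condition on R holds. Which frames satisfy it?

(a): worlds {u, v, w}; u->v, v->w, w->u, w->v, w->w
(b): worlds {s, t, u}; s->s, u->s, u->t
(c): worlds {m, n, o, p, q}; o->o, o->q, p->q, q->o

This is the axiom for convergence; its first-order frame correspondent is forall x forall y forall z (Rxy & Rxz -> exists w (Ryw & Rzw)).
(a): fails — Rwu and Rwv but u and v have no common successor.
(b): fails — Rus and Rut but s and t have no common successor.
(c): satisfies the condition.
Valid on: (c).

(c)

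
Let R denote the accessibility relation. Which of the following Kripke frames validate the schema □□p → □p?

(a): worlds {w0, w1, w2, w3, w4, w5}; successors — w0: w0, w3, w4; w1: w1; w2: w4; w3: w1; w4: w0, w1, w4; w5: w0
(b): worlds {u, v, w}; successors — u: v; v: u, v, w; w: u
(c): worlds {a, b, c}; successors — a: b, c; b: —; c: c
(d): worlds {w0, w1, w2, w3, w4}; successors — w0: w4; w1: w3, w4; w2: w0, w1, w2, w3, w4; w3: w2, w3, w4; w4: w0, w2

Frame correspondent (Sahlqvist): ∀x ∀y (Rxy → ∃z (Rxz ∧ Rzy)) — i.e. density.
(a): holds.
(b): fails — Rwu but no z with Rwz and Rzu.
(c): fails — Rab but no z with Raz and Rzb.
(d): fails — Rw0w4 but no z with Rw0z and Rzw4.

(a)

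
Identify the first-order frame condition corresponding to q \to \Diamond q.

This schema is equivalent to the T axiom □q → q.
It corresponds to reflexivity: \forall x Rxx.

reflexivity: \forall x Rxx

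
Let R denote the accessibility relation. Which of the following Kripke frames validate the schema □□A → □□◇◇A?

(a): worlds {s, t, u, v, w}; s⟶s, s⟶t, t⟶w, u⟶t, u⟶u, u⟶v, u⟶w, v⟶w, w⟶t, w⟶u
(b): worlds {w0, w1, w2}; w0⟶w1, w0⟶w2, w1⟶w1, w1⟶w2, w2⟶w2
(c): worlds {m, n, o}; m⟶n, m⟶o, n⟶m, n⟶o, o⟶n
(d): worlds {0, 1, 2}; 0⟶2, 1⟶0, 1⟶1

This is the axiom for a generalized confluence (Geach) condition; its first-order frame correspondent is ∀x ∀z (xR²z → ∃w (xR²w ∧ zR²w)).
(a): ✓.
(b): ✓.
(c): ✓.
(d): fails — 1R²0 but no w with 1R²w and 0R²w.
Valid on: (a), (b), (c).

(a), (b), (c)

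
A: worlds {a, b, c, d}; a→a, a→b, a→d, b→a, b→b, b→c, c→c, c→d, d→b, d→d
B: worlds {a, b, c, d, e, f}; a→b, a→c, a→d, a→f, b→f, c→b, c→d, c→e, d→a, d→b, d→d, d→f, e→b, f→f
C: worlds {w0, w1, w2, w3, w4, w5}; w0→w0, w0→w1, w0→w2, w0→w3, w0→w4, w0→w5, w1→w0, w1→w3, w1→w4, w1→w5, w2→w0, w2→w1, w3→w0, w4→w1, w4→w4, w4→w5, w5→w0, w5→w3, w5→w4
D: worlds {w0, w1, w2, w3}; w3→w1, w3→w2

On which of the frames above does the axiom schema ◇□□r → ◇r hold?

A, C

This is the axiom for a generalized confluence (Geach) condition; its first-order frame correspondent is ∀x ∀y (xRy → ∃w (yR²w ∧ xRw)).
A: satisfies the condition.
B: fails — cRb but no w with bR²w and cRw.
C: satisfies the condition.
D: fails — w3Rw1 but no w with w1R²w and w3Rw.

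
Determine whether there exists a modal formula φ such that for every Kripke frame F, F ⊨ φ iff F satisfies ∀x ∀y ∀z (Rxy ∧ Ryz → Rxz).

The condition is transitivity. A defining modal formula is □p → □□p.
Suppose □p→□□p is valid. Take Rxy, Ryz and set V(p)={w : Rxw}. Then □p at x, so □□p at x, so □p at y, so p at z, i.e. Rxz.

Yes — defined by □p → □□p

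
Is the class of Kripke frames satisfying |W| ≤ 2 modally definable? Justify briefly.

Not definable by any modal formula

Modal frame validity is preserved under disjoint unions.
Any modal formula valid on each of 3 disjoint one-world frames is valid on their disjoint union (validity is preserved under disjoint unions). Each one-world frame has |W|=1≤2, but the union has |W|=3.
So the class is not modally definable.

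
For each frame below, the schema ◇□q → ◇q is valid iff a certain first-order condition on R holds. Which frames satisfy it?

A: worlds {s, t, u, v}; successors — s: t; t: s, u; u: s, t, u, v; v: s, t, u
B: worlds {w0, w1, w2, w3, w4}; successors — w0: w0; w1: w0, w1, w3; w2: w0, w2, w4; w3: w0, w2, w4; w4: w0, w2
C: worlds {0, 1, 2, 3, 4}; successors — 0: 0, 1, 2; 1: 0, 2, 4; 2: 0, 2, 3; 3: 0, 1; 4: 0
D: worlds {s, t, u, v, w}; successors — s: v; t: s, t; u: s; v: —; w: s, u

Frame correspondent (Sahlqvist): ∀x ∀y (xRy → ∃w (yRw ∧ xRw)) — i.e. a generalized confluence (Geach) condition.
A: fails — sRt but no w with tRw and sRw.
B: satisfies the condition.
C: satisfies the condition.
D: fails — sRv but no w* with vRw* and sRw*.
Valid on: B, C.

B, C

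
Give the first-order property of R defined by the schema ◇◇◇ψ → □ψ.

∀x ∀y ∀z ((xR³y ∧ xRz) → ∃w (y = w ∧ z = w))

This is a Sahlqvist (Geach-type) schema ◇^3□^0ψ → □^1◇^0ψ.
Minimal-valuation argument: fix x; take any y with xR^3y and any z with xR^1z. Set V(ψ) to the set of worlds R-reachable from y in exactly 0 steps. Then □^0ψ holds at y, so the antecedent holds at x; validity forces ◇^0ψ at z, giving a w with zR^0w and yR^0w.
First-order correspondent: ∀x ∀y ∀z ((xR³y ∧ xRz) → ∃w (y = w ∧ z = w)).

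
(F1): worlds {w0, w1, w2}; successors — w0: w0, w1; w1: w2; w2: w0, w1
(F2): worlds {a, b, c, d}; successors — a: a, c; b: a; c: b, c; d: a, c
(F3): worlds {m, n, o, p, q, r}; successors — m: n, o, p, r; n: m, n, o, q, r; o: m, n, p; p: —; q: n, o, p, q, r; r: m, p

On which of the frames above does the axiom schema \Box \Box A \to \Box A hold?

(F2)

The schema corresponds to density: \forall x \forall y (Rxy \to \exists z (Rxz \wedge Rzy)).
(F1): fails — Rw1w2 but no z with Rw1z and Rzw2.
(F2): satisfies the condition.
(F3): fails — Rrm but no z with Rrz and Rzm.
Valid on: (F2).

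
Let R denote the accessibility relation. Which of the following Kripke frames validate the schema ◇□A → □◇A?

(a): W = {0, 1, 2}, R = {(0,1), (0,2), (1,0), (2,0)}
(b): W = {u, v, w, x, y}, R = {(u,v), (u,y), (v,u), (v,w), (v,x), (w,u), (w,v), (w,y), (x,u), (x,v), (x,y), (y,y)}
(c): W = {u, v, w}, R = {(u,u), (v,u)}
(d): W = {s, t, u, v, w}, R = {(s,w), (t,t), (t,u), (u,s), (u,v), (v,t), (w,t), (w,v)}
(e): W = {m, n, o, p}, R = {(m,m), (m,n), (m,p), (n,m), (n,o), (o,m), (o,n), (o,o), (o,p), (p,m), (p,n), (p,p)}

(a), (c), (e)

The schema corresponds to convergence: ∀x ∀y ∀z (Rxy ∧ Rxz → ∃w (Ryw ∧ Rzw)).
(a): condition met.
(b): fails — Ruv and Ruy but v and y have no common successor.
(c): condition met.
(d): fails — Rtt and Rtu but t and u have no common successor.
(e): condition met.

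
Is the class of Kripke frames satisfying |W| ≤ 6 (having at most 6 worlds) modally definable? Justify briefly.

If a class were modally definable it would be closed under disjoint unions (Goldblatt–Thomason).
Any modal formula valid on each of 7 disjoint one-world frames is valid on their disjoint union (validity is preserved under disjoint unions). Each one-world frame has |W|=1≤6, but the union has |W|=7.
Hence having at most 6 worlds is not modally definable.

No — not modally definable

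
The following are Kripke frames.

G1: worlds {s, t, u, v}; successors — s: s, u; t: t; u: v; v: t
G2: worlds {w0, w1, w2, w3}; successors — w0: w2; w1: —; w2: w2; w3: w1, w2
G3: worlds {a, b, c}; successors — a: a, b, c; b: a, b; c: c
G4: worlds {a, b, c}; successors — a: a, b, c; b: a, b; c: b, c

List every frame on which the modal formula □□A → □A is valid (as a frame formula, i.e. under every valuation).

The schema corresponds to density: ∀x ∀y (Rxy → ∃z (Rxz ∧ Rzy)).
G1: fails — Ruv but no z with Ruz and Rzv.
G2: fails — Rw3w1 but no z with Rw3z and Rzw1.
G3: satisfies the condition.
G4: satisfies the condition.
Valid on: G3, G4.

G3, G4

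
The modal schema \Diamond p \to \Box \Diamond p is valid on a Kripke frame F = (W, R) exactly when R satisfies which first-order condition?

The Euclidean property

This schema is the 5 axiom.
Its frame correspondent is the Euclidean property — \forall x \forall y \forall z (Rxy \wedge Rxz \to Ryz).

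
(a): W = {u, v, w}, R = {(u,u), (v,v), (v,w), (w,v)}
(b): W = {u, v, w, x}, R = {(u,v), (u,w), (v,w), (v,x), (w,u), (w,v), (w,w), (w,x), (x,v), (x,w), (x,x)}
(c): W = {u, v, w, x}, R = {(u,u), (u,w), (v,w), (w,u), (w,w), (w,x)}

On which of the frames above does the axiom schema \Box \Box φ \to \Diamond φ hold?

(a), (b)

The schema corresponds to a generalized confluence (Geach) condition: \forall x \exists w (x R^2 w \wedge xRw).
(a): condition met.
(b): condition met.
(c): fails — at x but no t with xR²t and xRt.
Valid on: (a), (b).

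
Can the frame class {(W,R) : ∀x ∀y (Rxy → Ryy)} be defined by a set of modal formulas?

Yes, by □(□p → p)

The condition is shift-reflexivity. A defining modal formula is □(□p → p).
Suppose □(□p→p) is valid. Take Rxy and set V(p)={w : Ryw}. Then at y, □p holds; since □(□p→p) at x, □p→p at y, so p at y, i.e. Ryy.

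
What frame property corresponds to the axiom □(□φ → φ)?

shift-reflexivity

Suppose □(□φ→φ) is valid. Take Rxy and set V(φ)={w : Ryw}. Then at y, □φ holds; since □(□φ→φ) at x, □φ→φ at y, so φ at y, i.e. Ryy.
The converse is a direct semantic check.
Frame condition: ∀x ∀y (Rxy → Ryy).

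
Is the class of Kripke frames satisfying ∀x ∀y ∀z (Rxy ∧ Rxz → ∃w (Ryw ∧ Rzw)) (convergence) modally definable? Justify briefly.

The condition is convergence. A defining modal formula is ◇□p → □◇p.

Yes — defined by ◇□p → □◇p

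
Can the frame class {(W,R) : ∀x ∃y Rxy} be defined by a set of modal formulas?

Yes: it is seriality, defined by the D schema □r → ◇r.
Suppose □r→◇r is valid. At any x set V(r)=W. Then □r at x, so ◇r at x, so x has a successor.

Yes, by □r → ◇r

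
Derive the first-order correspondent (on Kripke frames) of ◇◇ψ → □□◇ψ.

This is a Sahlqvist (Geach-type) schema ◇^2□^0ψ → □^2◇^1ψ.
Minimal-valuation argument: fix x; take any y with xR^2y and any z with xR^2z. Set V(ψ) to the set of worlds R-reachable from y in exactly 0 steps. Then □^0ψ holds at y, so the antecedent holds at x; validity forces ◇^1ψ at z, giving a w with zR^1w and yR^0w.
First-order correspondent: ∀x ∀y ∀z ((xR²y ∧ xR²z) → ∃w (y = w ∧ zRw)).

∀x ∀y ∀z ((xR²y ∧ xR²z) → ∃w (y = w ∧ zRw))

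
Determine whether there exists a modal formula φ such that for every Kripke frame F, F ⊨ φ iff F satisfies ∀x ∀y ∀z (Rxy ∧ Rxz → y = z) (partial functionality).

Definable; ◇q → □q defines it

The condition is partial functionality. A defining modal formula is ◇q → □q.
Suppose ◇q→□q is valid. Take Rxy, Rxz and set V(q)={y}. Then ◇q at x, so □q at x, so q at z, i.e. z=y.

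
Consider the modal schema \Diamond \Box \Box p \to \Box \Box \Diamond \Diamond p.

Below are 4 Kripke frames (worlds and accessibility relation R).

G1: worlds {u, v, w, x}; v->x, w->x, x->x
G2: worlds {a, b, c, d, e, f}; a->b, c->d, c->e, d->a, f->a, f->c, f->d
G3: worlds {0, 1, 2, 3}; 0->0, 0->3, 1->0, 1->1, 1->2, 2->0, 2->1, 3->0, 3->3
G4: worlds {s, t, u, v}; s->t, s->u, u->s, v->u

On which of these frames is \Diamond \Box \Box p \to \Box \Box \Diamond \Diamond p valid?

This is the axiom for a generalized confluence (Geach) condition; its first-order frame correspondent is \forall x \forall y \forall z ((xRy \wedge x R^2 z) \to \exists w (y R^2 w \wedge z R^2 w)).
G1: ✓.
G2: fails — cRd, cR²a but no w with dR²w and aR²w.
G3: ✓.
G4: fails — sRt, sR²s but no w with tR²w and sR²w.

G1, G3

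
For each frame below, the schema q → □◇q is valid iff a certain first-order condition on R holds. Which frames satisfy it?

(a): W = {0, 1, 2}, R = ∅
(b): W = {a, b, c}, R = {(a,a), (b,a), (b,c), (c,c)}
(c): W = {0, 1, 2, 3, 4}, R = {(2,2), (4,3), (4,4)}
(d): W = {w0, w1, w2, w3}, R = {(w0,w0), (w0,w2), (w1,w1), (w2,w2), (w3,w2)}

Frame correspondent (Sahlqvist): ∀x ∀y (Rxy → Ryx) — i.e. symmetry.
(a): condition met.
(b): fails — Rba but not Rab.
(c): fails — R43 but not R34.
(d): fails — Rw3w2 but not Rw2w3.
Valid on: (a).

(a)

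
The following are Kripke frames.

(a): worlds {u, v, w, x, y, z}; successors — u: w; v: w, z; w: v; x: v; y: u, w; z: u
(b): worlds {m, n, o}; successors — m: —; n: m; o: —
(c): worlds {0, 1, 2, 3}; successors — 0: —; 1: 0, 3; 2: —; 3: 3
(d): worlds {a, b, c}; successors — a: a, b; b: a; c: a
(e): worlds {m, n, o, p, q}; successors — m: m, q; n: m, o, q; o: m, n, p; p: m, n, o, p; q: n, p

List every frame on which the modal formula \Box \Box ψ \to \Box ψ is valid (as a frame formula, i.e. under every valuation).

The schema corresponds to density: \forall x \forall y (Rxy \to \exists z (Rxz \wedge Rzy)).
(a): fails — Ruw but no t with Rut and Rtw.
(b): fails — Rnm but no z with Rnz and Rzm.
(c): fails — R10 but no z with R1z and Rz0.
(d): ✓.
(e): fails — Rno but no z with Rnz and Rzo.

(d)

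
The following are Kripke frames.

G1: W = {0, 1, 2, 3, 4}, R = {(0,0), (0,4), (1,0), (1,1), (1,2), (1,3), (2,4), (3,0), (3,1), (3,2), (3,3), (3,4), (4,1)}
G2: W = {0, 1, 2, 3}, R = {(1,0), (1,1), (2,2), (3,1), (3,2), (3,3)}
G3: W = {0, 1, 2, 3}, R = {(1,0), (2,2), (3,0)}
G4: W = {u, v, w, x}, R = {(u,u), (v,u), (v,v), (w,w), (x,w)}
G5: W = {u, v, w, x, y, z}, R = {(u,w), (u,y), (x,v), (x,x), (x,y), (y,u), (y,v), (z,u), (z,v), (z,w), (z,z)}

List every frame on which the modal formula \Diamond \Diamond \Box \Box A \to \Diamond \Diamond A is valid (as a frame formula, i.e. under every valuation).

G1, G3, G4

The schema corresponds to a generalized confluence (Geach) condition: \forall x \forall y (x R^2 y \to \exists w (y R^2 w \wedge x R^2 w)).
G1: ✓.
G2: fails — 1R²0 but no w with 0R²w and 1R²w.
G3: ✓.
G4: ✓.
G5: fails — uR²v but no t with vR²t and uR²t.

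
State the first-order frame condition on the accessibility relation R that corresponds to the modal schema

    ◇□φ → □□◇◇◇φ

∀x ∀y ∀z ((xRy ∧ xR²z) → ∃w (yRw ∧ zR³w))

This is a Sahlqvist (Geach-type) schema ◇^1□^1φ → □^2◇^3φ.
First-order correspondent: ∀x ∀y ∀z ((xRy ∧ xR²z) → ∃w (yRw ∧ zR³w)).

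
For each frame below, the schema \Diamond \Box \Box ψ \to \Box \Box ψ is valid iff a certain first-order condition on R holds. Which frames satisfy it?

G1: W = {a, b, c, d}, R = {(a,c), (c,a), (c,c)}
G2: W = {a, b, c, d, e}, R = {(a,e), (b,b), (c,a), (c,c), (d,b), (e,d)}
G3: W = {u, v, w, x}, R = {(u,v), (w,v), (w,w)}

G1

The schema corresponds to a generalized confluence (Geach) condition: \forall x \forall y \forall z ((xRy \wedge x R^2 z) \to \exists w (y R^2 w \wedge z = w)).
G1: holds.
G2: fails — aRe, aR²d but no w with eR²w and d=w.
G3: fails — wRv, wR²v but no t with vR²t and v=t.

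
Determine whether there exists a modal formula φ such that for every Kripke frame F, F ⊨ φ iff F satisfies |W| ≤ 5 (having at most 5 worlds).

Modal frame validity is preserved under disjoint unions.
Any modal formula valid on each of 6 disjoint one-world frames is valid on their disjoint union (validity is preserved under disjoint unions). Each one-world frame has |W|=1≤5, but the union has |W|=6.
Hence having at most 5 worlds is not modally definable.

No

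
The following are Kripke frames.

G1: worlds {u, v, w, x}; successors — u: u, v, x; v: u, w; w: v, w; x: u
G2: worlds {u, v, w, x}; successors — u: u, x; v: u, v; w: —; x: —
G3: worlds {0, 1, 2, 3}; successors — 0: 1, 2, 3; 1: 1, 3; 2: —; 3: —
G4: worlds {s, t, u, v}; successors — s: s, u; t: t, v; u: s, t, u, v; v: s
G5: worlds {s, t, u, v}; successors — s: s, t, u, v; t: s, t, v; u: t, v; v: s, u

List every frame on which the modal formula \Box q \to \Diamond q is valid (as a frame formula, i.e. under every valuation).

G1, G4, G5

Frame correspondent (Sahlqvist): \forall x \exists y Rxy — i.e. seriality.
G1: condition met.
G2: fails — world w has no successor.
G3: fails — world 2 has no successor.
G4: condition met.
G5: condition met.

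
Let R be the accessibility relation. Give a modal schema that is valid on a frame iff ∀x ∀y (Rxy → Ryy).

□(□r → r)

The condition is shift-reflexivity. The T□ schema □(□r → r) defines it.
Suppose □(□r→r) is valid. Take Rxy and set V(r)={w : Ryw}. Then at y, □r holds; since □(□r→r) at x, □r→r at y, so r at y, i.e. Ryy.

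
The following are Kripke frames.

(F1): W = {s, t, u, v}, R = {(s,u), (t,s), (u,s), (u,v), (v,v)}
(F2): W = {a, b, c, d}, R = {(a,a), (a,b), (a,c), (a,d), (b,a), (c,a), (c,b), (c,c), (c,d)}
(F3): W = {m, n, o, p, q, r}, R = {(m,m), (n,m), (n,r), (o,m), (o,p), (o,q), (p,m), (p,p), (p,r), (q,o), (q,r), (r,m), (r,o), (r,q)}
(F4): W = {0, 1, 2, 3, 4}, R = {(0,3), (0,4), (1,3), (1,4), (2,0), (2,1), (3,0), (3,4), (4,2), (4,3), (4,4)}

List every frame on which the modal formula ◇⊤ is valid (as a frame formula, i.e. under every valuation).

(F1), (F3), (F4)

Frame correspondent (Sahlqvist): ∀x ∃y Rxy — i.e. seriality.
(F1): condition met.
(F2): fails — world d has no successor.
(F3): condition met.
(F4): condition met.
Valid on: (F1), (F3), (F4).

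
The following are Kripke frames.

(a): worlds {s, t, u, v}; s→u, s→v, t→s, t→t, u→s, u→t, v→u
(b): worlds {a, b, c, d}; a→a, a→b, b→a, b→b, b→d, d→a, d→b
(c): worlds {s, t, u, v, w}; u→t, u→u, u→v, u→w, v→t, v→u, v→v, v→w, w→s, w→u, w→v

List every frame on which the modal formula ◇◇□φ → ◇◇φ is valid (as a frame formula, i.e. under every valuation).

This is the axiom for a generalized confluence (Geach) condition; its first-order frame correspondent is ∀x ∀y (xR²y → ∃w (yRw ∧ xR²w)).
(a): fails — vR²s but no w with sRw and vR²w.
(b): ✓.
(c): fails — uR²s but no w* with sRw* and uR²w*.

(b)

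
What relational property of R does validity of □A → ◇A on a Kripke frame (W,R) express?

This schema is the D axiom.
Its frame correspondent is seriality — ∀x ∃y Rxy.

Seriality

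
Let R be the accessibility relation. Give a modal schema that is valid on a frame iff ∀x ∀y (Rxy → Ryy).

□(□q → q)

A defining formula is □(□q → q) (the T□ axiom).
Suppose □(□q→q) is valid. Take Rxy and set V(q)={w : Ryw}. Then at y, □q holds; since □(□q→q) at x, □q→q at y, so q at y, i.e. Ryy.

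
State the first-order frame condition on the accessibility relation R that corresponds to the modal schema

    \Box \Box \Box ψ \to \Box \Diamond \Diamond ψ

\forall x \forall z (xRz \to \exists w (x R^3 w \wedge z R^2 w))

This is a Sahlqvist (Geach-type) schema ◇^0□^3ψ → □^1◇^2ψ.
Minimal-valuation argument: fix x; take any y with xR^0y and any z with xR^1z. Set V(ψ) to the set of worlds R-reachable from y in exactly 3 steps. Then □^3ψ holds at y, so the antecedent holds at x; validity forces ◇^2ψ at z, giving a w with zR^2w and yR^3w.
First-order correspondent: \forall x \forall z (xRz \to \exists w (x R^3 w \wedge z R^2 w)).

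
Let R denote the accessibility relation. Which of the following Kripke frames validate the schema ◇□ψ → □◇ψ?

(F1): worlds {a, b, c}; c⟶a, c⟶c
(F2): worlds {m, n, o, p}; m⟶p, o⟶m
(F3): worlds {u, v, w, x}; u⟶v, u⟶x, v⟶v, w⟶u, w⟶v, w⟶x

none

The schema corresponds to convergence: ∀x ∀y ∀z (Rxy ∧ Rxz → ∃w (Ryw ∧ Rzw)).
(F1): fails — Rca and Rca but a and a have no common successor.
(F2): fails — Rmp and Rmp but p and p have no common successor.
(F3): fails — Ruv and Rux but v and x have no common successor.
Valid on no frame.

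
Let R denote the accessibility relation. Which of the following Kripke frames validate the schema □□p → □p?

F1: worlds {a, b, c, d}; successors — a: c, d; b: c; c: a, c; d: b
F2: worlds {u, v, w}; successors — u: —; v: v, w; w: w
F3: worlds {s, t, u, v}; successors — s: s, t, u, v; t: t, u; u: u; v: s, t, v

This is the axiom for density; its first-order frame correspondent is ∀x ∀y (Rxy → ∃z (Rxz ∧ Rzy)).
F1: fails — Rdb but no z with Rdz and Rzb.
F2: satisfies the condition.
F3: satisfies the condition.

F2, F3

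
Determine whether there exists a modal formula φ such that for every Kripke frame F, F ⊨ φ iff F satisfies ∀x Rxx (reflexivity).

This is a Sahlqvist condition; the T axiom □r → r defines it.
Suppose □r→r is valid. At any x set V(r)={w : Rxw}. Then □r holds at x, so r holds at x, i.e. Rxx.

Yes — defined by □r → r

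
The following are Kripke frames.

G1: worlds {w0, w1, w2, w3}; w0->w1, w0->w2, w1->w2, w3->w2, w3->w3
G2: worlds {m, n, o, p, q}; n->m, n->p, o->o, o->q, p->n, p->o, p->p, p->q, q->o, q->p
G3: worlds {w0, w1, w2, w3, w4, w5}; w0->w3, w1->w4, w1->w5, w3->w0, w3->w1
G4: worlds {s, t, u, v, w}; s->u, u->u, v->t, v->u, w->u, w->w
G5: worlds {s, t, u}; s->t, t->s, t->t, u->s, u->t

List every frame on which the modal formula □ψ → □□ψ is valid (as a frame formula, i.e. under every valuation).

The schema corresponds to transitivity: ∀x ∀y ∀z (Rxy ∧ Ryz → Rxz).
G1: holds.
G2: fails — Rpn and Rnm but not Rpm.
G3: fails — Rw3w1 and Rw1w5 but not Rw3w5.
G4: holds.
G5: fails — Rst and Rts but not Rss.
Valid on: G1, G4.

G1, G4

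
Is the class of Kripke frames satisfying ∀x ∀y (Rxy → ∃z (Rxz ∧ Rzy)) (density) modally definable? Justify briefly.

This is a Sahlqvist condition; the C4 axiom □□q → □q defines it.

Definable; □□q → □q defines it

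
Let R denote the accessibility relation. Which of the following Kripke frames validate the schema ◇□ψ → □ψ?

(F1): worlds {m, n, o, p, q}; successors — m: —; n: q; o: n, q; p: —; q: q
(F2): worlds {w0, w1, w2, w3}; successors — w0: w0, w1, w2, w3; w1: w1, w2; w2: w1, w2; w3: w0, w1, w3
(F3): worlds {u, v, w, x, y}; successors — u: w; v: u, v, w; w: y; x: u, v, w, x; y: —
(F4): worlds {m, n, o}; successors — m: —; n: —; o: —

This is the axiom for a generalized confluence (Geach) condition; its first-order frame correspondent is ∀x ∀y ∀z ((xRy ∧ xRz) → ∃w (yRw ∧ z = w)).
(F1): fails — oRn, oRn but no w with nRw and n=w.
(F2): fails — w0Rw1, w0Rw0 but no w with w1Rw and w0=w.
(F3): fails — uRw, uRw but no t with wRt and w=t.
(F4): holds.
Valid on: (F4).

(F4)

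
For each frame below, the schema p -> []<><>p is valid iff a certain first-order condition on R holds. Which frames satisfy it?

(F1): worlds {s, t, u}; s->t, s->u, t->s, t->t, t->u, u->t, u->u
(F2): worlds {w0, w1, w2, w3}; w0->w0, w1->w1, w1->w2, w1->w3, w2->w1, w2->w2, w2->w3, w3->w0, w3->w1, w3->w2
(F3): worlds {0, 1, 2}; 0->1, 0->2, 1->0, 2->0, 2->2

(F1)

This is the axiom for a generalized confluence (Geach) condition; its first-order frame correspondent is forall x forall z (xRz -> exists w (x = w & z R^2 w)).
(F1): holds.
(F2): fails — w3Rw0 but no w with w3=w and w0R²w.
(F3): fails — 0R1 but no w with 0=w and 1R²w.
Valid on: (F1).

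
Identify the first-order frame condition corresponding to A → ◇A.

Replacing A by ¬A and contraposing gives the equivalent schema □A → A.
Suppose □A→A is valid. At any x set V(A)={w : Rxw}. Then □A holds at x, so A holds at x, i.e. Rxx.
The converse is a direct semantic check.
So the correspondent is reflexivity.

reflexivity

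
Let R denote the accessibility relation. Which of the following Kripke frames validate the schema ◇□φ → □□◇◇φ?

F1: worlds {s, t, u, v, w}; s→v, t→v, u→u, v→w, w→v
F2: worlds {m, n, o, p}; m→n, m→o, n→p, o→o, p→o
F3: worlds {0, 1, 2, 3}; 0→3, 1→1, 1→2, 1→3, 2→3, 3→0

F1

Frame correspondent (Sahlqvist): ∀x ∀y ∀z ((xRy ∧ xR²z) → ∃w (yRw ∧ zR²w)) — i.e. a generalized confluence (Geach) condition.
F1: ✓.
F2: fails — mRn, mR²o but no w with nRw and oR²w.
F3: fails — 1R1, 1R²0 but no w with 1Rw and 0R²w.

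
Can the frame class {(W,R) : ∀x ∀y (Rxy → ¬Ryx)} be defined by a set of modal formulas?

Modal frame validity is preserved under surjective bounded morphisms.
The 4-cycle (worlds w0,w1,w2,w3 with w0→w1→w2→w3→w0) is asymmetric. Mapping every world to a single reflexive point • is a surjective bounded morphism, and the reflexive point is not asymmetric (R•• but asymmetry requires ¬R••).
So the class is not modally definable.

No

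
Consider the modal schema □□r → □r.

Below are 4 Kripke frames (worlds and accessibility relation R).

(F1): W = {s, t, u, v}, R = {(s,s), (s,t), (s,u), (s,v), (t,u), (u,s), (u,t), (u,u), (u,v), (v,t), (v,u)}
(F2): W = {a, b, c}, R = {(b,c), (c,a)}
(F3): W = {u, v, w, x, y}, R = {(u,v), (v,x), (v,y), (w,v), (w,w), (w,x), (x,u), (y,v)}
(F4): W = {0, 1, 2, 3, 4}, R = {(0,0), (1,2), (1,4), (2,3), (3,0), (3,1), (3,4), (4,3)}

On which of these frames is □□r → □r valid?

The schema corresponds to density: ∀x ∀y (Rxy → ∃z (Rxz ∧ Rzy)).
(F1): satisfies the condition.
(F2): fails — Rca but no z with Rcz and Rza.
(F3): fails — Ruv but no z with Ruz and Rzv.
(F4): fails — R31 but no z with R3z and Rz1.
Valid on: (F1).

(F1)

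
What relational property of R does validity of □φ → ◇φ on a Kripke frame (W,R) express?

This is the D axiom.
It corresponds to seriality: ∀x ∃y Rxy.

seriality: ∀x ∃y Rxy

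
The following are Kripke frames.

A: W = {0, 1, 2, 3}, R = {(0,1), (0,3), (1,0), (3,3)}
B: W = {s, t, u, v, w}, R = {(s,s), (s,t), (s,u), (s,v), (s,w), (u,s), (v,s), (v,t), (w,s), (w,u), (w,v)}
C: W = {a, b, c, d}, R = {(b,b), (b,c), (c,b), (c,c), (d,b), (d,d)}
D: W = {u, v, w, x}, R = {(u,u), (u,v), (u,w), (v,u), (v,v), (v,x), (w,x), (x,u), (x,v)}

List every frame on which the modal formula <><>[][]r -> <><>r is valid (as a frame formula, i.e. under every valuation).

This is the axiom for a generalized confluence (Geach) condition; its first-order frame correspondent is forall x forall y (x R^2 y -> exists w (y R^2 w & x R^2 w)).
A: condition met.
B: fails — sR²t but no w* with tR²w* and sR²w*.
C: condition met.
D: condition met.
Valid on: A, C, D.

A, C, D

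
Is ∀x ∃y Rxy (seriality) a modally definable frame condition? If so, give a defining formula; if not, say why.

This is a Sahlqvist condition; the D axiom □r → ◇r defines it.
Suppose □r→◇r is valid. At any x set V(r)=W. Then □r at x, so ◇r at x, so x has a successor.

Yes, by □r → ◇r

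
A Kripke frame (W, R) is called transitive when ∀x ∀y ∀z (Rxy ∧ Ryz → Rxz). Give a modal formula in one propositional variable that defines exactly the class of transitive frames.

This is transitivity; the standard corresponding axiom is 4: □q → □□q.
Suppose □q→□□q is valid. Take Rxy, Ryz and set V(q)={w : Rxw}. Then □q at x, so □□q at x, so □q at y, so q at z, i.e. Rxz.

□q → □□q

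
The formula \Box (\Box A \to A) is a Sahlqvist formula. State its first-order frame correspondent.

Suppose □(□A→A) is valid. Take Rxy and set V(A)={w : Ryw}. Then at y, □A holds; since □(□A→A) at x, □A→A at y, so A at y, i.e. Ryy.
The converse is a direct semantic check.
So the correspondent is shift-reflexivity.

shift-reflexivity: \forall x \forall y (Rxy \to Ryy)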